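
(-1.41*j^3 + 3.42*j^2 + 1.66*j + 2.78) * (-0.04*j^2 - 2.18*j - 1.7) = 0.0564*j^5 + 2.937*j^4 - 5.125*j^3 - 9.544*j^2 - 8.8824*j - 4.726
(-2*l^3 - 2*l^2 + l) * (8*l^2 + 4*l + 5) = -16*l^5 - 24*l^4 - 10*l^3 - 6*l^2 + 5*l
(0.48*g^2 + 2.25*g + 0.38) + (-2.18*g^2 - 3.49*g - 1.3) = -1.7*g^2 - 1.24*g - 0.92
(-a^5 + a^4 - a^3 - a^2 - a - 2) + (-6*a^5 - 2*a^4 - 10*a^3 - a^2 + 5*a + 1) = -7*a^5 - a^4 - 11*a^3 - 2*a^2 + 4*a - 1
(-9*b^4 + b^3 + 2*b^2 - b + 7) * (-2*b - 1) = 18*b^5 + 7*b^4 - 5*b^3 - 13*b - 7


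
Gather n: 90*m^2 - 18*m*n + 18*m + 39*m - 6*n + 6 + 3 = 90*m^2 + 57*m + n*(-18*m - 6) + 9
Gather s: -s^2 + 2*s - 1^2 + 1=-s^2 + 2*s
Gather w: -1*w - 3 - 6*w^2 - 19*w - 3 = -6*w^2 - 20*w - 6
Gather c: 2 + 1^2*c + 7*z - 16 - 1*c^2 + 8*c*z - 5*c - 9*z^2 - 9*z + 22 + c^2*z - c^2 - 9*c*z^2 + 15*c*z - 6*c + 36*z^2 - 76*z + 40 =c^2*(z - 2) + c*(-9*z^2 + 23*z - 10) + 27*z^2 - 78*z + 48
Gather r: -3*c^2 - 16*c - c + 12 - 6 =-3*c^2 - 17*c + 6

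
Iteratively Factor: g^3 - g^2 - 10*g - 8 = (g + 1)*(g^2 - 2*g - 8) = (g + 1)*(g + 2)*(g - 4)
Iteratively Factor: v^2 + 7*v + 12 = (v + 3)*(v + 4)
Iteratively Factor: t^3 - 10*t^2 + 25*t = (t - 5)*(t^2 - 5*t) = t*(t - 5)*(t - 5)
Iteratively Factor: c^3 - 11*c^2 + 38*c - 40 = (c - 4)*(c^2 - 7*c + 10) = (c - 5)*(c - 4)*(c - 2)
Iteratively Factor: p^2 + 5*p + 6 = (p + 3)*(p + 2)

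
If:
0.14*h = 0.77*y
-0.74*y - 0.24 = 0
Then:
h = -1.78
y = -0.32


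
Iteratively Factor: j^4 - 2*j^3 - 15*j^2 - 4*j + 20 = (j - 1)*(j^3 - j^2 - 16*j - 20) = (j - 1)*(j + 2)*(j^2 - 3*j - 10) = (j - 5)*(j - 1)*(j + 2)*(j + 2)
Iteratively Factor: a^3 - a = (a + 1)*(a^2 - a) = (a - 1)*(a + 1)*(a)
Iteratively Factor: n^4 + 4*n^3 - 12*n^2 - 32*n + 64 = (n + 4)*(n^3 - 12*n + 16) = (n - 2)*(n + 4)*(n^2 + 2*n - 8) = (n - 2)^2*(n + 4)*(n + 4)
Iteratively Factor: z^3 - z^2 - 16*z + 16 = (z - 1)*(z^2 - 16) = (z - 1)*(z + 4)*(z - 4)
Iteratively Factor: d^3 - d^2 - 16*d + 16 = (d - 1)*(d^2 - 16) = (d - 4)*(d - 1)*(d + 4)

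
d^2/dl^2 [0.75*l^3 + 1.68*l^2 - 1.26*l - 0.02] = 4.5*l + 3.36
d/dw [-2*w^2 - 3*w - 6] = -4*w - 3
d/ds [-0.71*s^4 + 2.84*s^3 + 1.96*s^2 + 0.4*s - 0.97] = -2.84*s^3 + 8.52*s^2 + 3.92*s + 0.4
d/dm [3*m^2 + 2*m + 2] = 6*m + 2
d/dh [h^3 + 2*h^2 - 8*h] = 3*h^2 + 4*h - 8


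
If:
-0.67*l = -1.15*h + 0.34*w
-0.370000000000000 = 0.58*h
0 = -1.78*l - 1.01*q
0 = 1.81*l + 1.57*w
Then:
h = -0.64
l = -2.64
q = 4.65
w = 3.04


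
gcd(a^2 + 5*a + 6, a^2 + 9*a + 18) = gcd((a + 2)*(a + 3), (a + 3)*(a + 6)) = a + 3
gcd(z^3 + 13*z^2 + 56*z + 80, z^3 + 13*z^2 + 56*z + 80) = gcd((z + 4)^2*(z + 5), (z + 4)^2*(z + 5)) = z^3 + 13*z^2 + 56*z + 80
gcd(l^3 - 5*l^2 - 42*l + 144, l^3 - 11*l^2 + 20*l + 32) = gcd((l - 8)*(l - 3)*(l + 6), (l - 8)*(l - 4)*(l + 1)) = l - 8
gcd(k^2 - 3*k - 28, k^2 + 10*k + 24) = k + 4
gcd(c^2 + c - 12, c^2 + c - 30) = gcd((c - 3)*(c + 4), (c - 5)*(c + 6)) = 1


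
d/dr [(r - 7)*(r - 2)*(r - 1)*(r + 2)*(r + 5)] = 5*r^4 - 12*r^3 - 111*r^2 + 94*r + 132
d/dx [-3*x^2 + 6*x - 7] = 6 - 6*x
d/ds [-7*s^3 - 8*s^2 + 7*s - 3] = -21*s^2 - 16*s + 7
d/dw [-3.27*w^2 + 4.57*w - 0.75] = 4.57 - 6.54*w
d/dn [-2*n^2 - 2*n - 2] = -4*n - 2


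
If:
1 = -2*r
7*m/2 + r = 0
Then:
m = 1/7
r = -1/2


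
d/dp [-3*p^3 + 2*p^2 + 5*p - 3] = -9*p^2 + 4*p + 5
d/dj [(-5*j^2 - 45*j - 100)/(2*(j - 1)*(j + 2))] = 5*(4*j^2 + 22*j + 19)/(j^4 + 2*j^3 - 3*j^2 - 4*j + 4)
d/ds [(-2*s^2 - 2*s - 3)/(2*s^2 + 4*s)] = (-s^2 + 3*s + 3)/(s^2*(s^2 + 4*s + 4))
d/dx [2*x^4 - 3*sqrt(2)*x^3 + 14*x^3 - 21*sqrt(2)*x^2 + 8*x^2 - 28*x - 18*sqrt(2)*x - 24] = 8*x^3 - 9*sqrt(2)*x^2 + 42*x^2 - 42*sqrt(2)*x + 16*x - 28 - 18*sqrt(2)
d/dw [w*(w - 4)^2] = (w - 4)*(3*w - 4)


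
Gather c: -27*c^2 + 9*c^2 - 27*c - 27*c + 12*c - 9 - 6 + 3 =-18*c^2 - 42*c - 12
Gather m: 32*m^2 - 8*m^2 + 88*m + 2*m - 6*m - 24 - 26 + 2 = 24*m^2 + 84*m - 48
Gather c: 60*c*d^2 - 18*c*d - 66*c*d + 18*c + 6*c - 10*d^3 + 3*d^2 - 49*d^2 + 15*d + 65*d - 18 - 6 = c*(60*d^2 - 84*d + 24) - 10*d^3 - 46*d^2 + 80*d - 24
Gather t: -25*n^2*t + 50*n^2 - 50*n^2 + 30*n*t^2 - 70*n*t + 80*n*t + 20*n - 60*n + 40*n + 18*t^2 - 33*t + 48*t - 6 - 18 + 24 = t^2*(30*n + 18) + t*(-25*n^2 + 10*n + 15)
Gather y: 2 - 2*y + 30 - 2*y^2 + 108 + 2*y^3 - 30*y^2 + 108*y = 2*y^3 - 32*y^2 + 106*y + 140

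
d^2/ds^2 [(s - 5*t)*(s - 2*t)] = 2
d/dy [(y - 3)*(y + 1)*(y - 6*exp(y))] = -6*y^2*exp(y) + 3*y^2 - 4*y + 30*exp(y) - 3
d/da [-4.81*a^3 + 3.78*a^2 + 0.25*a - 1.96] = -14.43*a^2 + 7.56*a + 0.25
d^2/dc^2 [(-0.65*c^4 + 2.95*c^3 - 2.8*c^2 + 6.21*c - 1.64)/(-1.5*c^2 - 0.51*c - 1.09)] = (2.925*c^6 + 2.9835*c^5 + 7.39089*c^4 - 18.33573*c^3 - 5.90025*c^2 + 47.41833*c + 9.047966)/(3.375*c^6 + 3.4425*c^5 + 8.52795*c^4 + 5.135751*c^3 + 6.196977*c^2 + 1.817793*c + 1.295029)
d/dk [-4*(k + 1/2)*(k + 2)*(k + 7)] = -12*k^2 - 76*k - 74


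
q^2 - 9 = (q - 3)*(q + 3)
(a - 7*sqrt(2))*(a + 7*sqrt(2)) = a^2 - 98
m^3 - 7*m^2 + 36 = (m - 6)*(m - 3)*(m + 2)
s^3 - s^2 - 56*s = s*(s - 8)*(s + 7)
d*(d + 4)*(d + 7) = d^3 + 11*d^2 + 28*d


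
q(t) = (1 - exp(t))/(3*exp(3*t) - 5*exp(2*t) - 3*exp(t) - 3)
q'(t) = (1 - exp(t))*(-9*exp(3*t) + 10*exp(2*t) + 3*exp(t))/(3*exp(3*t) - 5*exp(2*t) - 3*exp(t) - 3)^2 - exp(t)/(3*exp(3*t) - 5*exp(2*t) - 3*exp(t) - 3) = ((1 - exp(t))*(-9*exp(2*t) + 10*exp(t) + 3) - 3*exp(3*t) + 5*exp(2*t) + 3*exp(t) + 3)*exp(t)/(-3*exp(3*t) + 5*exp(2*t) + 3*exp(t) + 3)^2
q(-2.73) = -0.29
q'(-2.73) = 0.04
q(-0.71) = -0.10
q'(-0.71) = 0.14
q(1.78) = -0.01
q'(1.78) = 0.03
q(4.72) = -0.00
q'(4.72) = 0.00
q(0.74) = 0.30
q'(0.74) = 3.29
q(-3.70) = -0.32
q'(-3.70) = 0.02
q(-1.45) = -0.19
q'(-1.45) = 0.12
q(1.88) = -0.01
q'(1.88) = 0.02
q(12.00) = 0.00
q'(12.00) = 0.00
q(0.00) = 0.00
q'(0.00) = 0.12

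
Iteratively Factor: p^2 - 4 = (p - 2)*(p + 2)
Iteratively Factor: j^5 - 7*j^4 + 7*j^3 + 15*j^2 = (j)*(j^4 - 7*j^3 + 7*j^2 + 15*j) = j*(j + 1)*(j^3 - 8*j^2 + 15*j) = j*(j - 3)*(j + 1)*(j^2 - 5*j) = j^2*(j - 3)*(j + 1)*(j - 5)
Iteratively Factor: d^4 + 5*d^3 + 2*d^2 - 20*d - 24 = (d + 3)*(d^3 + 2*d^2 - 4*d - 8) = (d - 2)*(d + 3)*(d^2 + 4*d + 4) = (d - 2)*(d + 2)*(d + 3)*(d + 2)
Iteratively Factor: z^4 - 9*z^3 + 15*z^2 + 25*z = (z - 5)*(z^3 - 4*z^2 - 5*z) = (z - 5)^2*(z^2 + z) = z*(z - 5)^2*(z + 1)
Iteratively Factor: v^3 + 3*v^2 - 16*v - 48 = (v - 4)*(v^2 + 7*v + 12) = (v - 4)*(v + 4)*(v + 3)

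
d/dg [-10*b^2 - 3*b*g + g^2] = -3*b + 2*g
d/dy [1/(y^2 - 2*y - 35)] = 2*(1 - y)/(-y^2 + 2*y + 35)^2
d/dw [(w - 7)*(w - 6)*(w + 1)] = 3*w^2 - 24*w + 29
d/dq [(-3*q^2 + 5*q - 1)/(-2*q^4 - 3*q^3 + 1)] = (-q^2*(8*q + 9)*(3*q^2 - 5*q + 1) + (6*q - 5)*(2*q^4 + 3*q^3 - 1))/(2*q^4 + 3*q^3 - 1)^2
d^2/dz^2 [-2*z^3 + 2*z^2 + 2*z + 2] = 4 - 12*z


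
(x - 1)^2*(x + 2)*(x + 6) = x^4 + 6*x^3 - 3*x^2 - 16*x + 12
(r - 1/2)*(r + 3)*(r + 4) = r^3 + 13*r^2/2 + 17*r/2 - 6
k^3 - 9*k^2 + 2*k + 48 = (k - 8)*(k - 3)*(k + 2)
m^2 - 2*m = m*(m - 2)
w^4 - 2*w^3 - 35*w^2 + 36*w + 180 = (w - 6)*(w - 3)*(w + 2)*(w + 5)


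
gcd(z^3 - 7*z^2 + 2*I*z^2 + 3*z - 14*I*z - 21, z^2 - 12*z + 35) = z - 7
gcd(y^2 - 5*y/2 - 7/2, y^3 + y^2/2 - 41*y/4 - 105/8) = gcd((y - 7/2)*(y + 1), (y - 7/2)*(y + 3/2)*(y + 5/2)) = y - 7/2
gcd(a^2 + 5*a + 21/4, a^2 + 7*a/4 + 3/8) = a + 3/2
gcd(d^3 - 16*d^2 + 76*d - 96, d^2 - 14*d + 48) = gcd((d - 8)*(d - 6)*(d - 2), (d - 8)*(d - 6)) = d^2 - 14*d + 48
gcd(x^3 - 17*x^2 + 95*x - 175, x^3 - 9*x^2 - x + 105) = x^2 - 12*x + 35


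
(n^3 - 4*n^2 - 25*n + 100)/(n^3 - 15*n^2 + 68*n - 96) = (n^2 - 25)/(n^2 - 11*n + 24)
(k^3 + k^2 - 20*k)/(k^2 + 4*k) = (k^2 + k - 20)/(k + 4)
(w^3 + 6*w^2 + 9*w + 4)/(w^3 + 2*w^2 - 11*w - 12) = (w + 1)/(w - 3)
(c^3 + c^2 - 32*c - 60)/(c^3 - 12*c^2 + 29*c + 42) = (c^2 + 7*c + 10)/(c^2 - 6*c - 7)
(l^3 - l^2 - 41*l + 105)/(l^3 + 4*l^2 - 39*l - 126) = (l^2 - 8*l + 15)/(l^2 - 3*l - 18)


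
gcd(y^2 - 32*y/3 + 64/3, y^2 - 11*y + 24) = y - 8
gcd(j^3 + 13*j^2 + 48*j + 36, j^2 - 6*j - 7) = j + 1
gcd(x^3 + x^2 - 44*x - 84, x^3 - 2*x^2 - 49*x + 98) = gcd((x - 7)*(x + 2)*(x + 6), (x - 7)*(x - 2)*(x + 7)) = x - 7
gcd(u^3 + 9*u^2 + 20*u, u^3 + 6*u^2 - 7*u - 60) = u^2 + 9*u + 20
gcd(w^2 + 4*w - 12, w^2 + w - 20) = 1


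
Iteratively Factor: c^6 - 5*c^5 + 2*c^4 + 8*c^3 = (c)*(c^5 - 5*c^4 + 2*c^3 + 8*c^2) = c*(c - 4)*(c^4 - c^3 - 2*c^2) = c*(c - 4)*(c + 1)*(c^3 - 2*c^2) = c^2*(c - 4)*(c + 1)*(c^2 - 2*c) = c^2*(c - 4)*(c - 2)*(c + 1)*(c)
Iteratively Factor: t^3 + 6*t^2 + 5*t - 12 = (t - 1)*(t^2 + 7*t + 12) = (t - 1)*(t + 3)*(t + 4)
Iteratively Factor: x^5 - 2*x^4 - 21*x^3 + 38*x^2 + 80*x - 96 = (x + 2)*(x^4 - 4*x^3 - 13*x^2 + 64*x - 48) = (x - 4)*(x + 2)*(x^3 - 13*x + 12) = (x - 4)*(x - 1)*(x + 2)*(x^2 + x - 12) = (x - 4)*(x - 3)*(x - 1)*(x + 2)*(x + 4)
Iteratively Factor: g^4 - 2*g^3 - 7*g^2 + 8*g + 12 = (g + 1)*(g^3 - 3*g^2 - 4*g + 12) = (g - 3)*(g + 1)*(g^2 - 4) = (g - 3)*(g - 2)*(g + 1)*(g + 2)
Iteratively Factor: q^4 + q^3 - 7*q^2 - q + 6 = (q - 1)*(q^3 + 2*q^2 - 5*q - 6) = (q - 2)*(q - 1)*(q^2 + 4*q + 3) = (q - 2)*(q - 1)*(q + 3)*(q + 1)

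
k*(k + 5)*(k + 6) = k^3 + 11*k^2 + 30*k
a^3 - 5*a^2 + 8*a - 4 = (a - 2)^2*(a - 1)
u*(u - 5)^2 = u^3 - 10*u^2 + 25*u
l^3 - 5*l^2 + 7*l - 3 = (l - 3)*(l - 1)^2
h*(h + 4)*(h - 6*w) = h^3 - 6*h^2*w + 4*h^2 - 24*h*w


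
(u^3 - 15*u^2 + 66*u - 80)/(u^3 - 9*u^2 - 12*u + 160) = (u - 2)/(u + 4)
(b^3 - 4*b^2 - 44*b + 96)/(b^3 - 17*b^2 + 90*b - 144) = (b^2 + 4*b - 12)/(b^2 - 9*b + 18)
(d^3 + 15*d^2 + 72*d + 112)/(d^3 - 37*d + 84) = (d^2 + 8*d + 16)/(d^2 - 7*d + 12)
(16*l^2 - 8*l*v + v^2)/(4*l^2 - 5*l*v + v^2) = (-4*l + v)/(-l + v)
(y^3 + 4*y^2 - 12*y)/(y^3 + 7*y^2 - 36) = y/(y + 3)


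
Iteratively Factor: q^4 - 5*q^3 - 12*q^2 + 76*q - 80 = (q - 2)*(q^3 - 3*q^2 - 18*q + 40) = (q - 2)^2*(q^2 - q - 20) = (q - 5)*(q - 2)^2*(q + 4)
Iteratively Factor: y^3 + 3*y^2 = (y)*(y^2 + 3*y) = y^2*(y + 3)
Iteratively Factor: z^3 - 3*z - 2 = (z - 2)*(z^2 + 2*z + 1) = (z - 2)*(z + 1)*(z + 1)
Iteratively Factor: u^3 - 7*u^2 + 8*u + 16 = (u + 1)*(u^2 - 8*u + 16) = (u - 4)*(u + 1)*(u - 4)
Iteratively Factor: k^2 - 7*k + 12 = (k - 4)*(k - 3)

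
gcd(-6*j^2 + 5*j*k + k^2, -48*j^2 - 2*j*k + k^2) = 6*j + k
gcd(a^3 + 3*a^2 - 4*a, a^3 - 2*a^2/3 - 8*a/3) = a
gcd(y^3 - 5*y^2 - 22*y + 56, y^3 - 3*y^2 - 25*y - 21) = y - 7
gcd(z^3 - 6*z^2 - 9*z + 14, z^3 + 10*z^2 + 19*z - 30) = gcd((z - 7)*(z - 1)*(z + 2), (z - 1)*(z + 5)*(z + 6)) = z - 1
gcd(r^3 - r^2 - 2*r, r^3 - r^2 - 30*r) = r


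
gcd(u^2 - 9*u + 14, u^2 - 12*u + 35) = u - 7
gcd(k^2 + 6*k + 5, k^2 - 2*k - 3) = k + 1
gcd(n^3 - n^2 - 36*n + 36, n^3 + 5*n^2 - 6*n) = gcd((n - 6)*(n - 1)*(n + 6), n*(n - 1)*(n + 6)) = n^2 + 5*n - 6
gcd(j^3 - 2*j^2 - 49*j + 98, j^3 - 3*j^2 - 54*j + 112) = j^2 + 5*j - 14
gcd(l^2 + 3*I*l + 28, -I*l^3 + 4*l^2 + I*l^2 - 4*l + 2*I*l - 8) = 1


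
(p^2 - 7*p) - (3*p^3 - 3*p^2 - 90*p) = -3*p^3 + 4*p^2 + 83*p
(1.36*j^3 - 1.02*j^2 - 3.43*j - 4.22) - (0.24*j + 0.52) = 1.36*j^3 - 1.02*j^2 - 3.67*j - 4.74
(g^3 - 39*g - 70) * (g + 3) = g^4 + 3*g^3 - 39*g^2 - 187*g - 210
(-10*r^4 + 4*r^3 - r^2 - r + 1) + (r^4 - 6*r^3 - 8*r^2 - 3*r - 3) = -9*r^4 - 2*r^3 - 9*r^2 - 4*r - 2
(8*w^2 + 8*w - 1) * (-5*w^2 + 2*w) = -40*w^4 - 24*w^3 + 21*w^2 - 2*w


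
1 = 1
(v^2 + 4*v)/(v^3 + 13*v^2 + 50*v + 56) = v/(v^2 + 9*v + 14)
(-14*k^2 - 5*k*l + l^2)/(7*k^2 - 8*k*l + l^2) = (-2*k - l)/(k - l)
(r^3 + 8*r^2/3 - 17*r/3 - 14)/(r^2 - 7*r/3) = r + 5 + 6/r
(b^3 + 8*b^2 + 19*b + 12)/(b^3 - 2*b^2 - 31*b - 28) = (b + 3)/(b - 7)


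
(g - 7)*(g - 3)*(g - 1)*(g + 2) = g^4 - 9*g^3 + 9*g^2 + 41*g - 42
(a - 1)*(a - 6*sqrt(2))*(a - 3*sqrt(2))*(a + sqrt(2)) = a^4 - 8*sqrt(2)*a^3 - a^3 + 8*sqrt(2)*a^2 + 18*a^2 - 18*a + 36*sqrt(2)*a - 36*sqrt(2)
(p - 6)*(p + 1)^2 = p^3 - 4*p^2 - 11*p - 6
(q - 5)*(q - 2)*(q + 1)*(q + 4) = q^4 - 2*q^3 - 21*q^2 + 22*q + 40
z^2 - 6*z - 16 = (z - 8)*(z + 2)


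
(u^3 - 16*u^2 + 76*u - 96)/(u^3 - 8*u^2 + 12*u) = (u - 8)/u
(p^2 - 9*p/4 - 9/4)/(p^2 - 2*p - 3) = (p + 3/4)/(p + 1)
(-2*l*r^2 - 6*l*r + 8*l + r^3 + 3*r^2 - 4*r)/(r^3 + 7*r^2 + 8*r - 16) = (-2*l + r)/(r + 4)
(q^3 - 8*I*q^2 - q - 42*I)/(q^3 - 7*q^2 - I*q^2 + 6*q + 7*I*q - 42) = (q - 7*I)/(q - 7)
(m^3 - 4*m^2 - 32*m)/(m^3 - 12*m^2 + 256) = m/(m - 8)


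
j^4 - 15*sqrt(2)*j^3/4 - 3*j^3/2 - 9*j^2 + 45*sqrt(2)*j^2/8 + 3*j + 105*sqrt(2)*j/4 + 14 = (j - 7/2)*(j - 4*sqrt(2))*(sqrt(2)*j/2 + sqrt(2))*(sqrt(2)*j + 1/2)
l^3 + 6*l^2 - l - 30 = (l - 2)*(l + 3)*(l + 5)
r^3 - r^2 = r^2*(r - 1)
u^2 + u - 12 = (u - 3)*(u + 4)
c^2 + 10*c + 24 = (c + 4)*(c + 6)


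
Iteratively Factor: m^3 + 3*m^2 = (m)*(m^2 + 3*m) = m^2*(m + 3)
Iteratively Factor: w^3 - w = (w)*(w^2 - 1) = w*(w - 1)*(w + 1)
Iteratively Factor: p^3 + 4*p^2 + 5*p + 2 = (p + 1)*(p^2 + 3*p + 2) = (p + 1)*(p + 2)*(p + 1)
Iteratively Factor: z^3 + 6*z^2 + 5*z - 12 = (z - 1)*(z^2 + 7*z + 12) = (z - 1)*(z + 4)*(z + 3)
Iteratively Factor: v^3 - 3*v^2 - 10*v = (v + 2)*(v^2 - 5*v) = (v - 5)*(v + 2)*(v)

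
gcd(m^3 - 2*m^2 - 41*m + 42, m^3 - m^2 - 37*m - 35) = m - 7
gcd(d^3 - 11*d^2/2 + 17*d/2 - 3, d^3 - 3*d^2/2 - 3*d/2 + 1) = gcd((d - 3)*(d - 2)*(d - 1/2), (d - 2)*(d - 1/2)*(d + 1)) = d^2 - 5*d/2 + 1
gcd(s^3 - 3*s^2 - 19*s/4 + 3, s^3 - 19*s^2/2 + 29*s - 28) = s - 4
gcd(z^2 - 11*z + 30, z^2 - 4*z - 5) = z - 5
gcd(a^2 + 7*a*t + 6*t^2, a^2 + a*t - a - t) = a + t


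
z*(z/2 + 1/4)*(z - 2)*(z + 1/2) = z^4/2 - z^3/2 - 7*z^2/8 - z/4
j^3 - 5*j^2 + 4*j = j*(j - 4)*(j - 1)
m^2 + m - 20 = (m - 4)*(m + 5)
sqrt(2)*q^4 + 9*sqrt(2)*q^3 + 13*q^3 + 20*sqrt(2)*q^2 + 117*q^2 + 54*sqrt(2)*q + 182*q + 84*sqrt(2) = (q + 2)*(q + 7)*(q + 6*sqrt(2))*(sqrt(2)*q + 1)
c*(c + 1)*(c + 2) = c^3 + 3*c^2 + 2*c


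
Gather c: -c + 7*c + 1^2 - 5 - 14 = 6*c - 18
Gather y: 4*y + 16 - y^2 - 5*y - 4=-y^2 - y + 12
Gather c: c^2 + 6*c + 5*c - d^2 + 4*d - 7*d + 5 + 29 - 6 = c^2 + 11*c - d^2 - 3*d + 28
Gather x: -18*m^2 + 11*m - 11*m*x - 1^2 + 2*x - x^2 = -18*m^2 + 11*m - x^2 + x*(2 - 11*m) - 1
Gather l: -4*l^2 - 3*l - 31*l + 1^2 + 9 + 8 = -4*l^2 - 34*l + 18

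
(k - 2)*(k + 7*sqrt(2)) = k^2 - 2*k + 7*sqrt(2)*k - 14*sqrt(2)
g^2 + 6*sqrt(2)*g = g*(g + 6*sqrt(2))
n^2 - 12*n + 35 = (n - 7)*(n - 5)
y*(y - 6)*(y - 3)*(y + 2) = y^4 - 7*y^3 + 36*y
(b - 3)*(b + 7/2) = b^2 + b/2 - 21/2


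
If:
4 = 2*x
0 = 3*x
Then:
No Solution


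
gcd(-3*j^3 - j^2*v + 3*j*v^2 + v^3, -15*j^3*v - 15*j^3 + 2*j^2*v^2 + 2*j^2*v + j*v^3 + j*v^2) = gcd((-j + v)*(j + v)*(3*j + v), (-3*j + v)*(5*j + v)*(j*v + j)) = 1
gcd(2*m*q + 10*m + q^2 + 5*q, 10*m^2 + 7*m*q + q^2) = 2*m + q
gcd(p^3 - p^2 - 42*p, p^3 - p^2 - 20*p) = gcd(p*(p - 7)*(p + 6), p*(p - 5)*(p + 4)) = p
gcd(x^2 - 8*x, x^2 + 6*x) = x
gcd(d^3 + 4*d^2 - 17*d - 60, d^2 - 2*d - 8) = d - 4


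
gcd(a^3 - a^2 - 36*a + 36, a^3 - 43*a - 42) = a + 6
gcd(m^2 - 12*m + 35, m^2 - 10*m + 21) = m - 7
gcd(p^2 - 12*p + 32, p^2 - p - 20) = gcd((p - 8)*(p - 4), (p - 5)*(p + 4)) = 1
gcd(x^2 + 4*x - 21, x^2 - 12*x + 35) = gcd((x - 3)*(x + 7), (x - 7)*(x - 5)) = 1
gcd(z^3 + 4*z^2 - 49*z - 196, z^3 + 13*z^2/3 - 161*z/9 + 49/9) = z + 7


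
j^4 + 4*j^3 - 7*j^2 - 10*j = j*(j - 2)*(j + 1)*(j + 5)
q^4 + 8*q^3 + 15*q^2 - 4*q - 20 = (q - 1)*(q + 2)^2*(q + 5)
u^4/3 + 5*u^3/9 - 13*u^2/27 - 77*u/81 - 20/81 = (u/3 + 1/3)*(u - 4/3)*(u + 1/3)*(u + 5/3)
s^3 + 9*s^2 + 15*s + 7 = (s + 1)^2*(s + 7)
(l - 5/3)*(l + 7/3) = l^2 + 2*l/3 - 35/9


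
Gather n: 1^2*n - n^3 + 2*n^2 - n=-n^3 + 2*n^2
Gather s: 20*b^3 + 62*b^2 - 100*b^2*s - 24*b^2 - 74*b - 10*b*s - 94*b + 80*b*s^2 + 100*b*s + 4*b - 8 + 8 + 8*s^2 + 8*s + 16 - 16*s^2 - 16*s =20*b^3 + 38*b^2 - 164*b + s^2*(80*b - 8) + s*(-100*b^2 + 90*b - 8) + 16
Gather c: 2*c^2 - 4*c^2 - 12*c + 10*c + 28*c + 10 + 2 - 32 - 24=-2*c^2 + 26*c - 44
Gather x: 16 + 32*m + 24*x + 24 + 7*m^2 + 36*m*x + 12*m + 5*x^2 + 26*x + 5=7*m^2 + 44*m + 5*x^2 + x*(36*m + 50) + 45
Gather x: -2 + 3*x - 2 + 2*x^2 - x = 2*x^2 + 2*x - 4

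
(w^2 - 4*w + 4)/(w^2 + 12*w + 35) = (w^2 - 4*w + 4)/(w^2 + 12*w + 35)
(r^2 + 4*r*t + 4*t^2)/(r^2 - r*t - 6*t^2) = (r + 2*t)/(r - 3*t)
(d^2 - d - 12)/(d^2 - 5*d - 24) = (d - 4)/(d - 8)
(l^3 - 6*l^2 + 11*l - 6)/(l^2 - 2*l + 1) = (l^2 - 5*l + 6)/(l - 1)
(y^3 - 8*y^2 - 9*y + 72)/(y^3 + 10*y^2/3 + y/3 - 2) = 3*(y^2 - 11*y + 24)/(3*y^2 + y - 2)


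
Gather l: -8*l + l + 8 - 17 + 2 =-7*l - 7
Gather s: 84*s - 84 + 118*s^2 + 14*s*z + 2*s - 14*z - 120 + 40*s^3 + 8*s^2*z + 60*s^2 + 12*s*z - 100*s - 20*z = 40*s^3 + s^2*(8*z + 178) + s*(26*z - 14) - 34*z - 204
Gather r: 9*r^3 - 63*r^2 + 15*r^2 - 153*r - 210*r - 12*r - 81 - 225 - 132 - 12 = 9*r^3 - 48*r^2 - 375*r - 450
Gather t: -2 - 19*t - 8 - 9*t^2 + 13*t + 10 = -9*t^2 - 6*t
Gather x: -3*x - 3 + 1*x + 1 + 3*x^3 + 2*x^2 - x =3*x^3 + 2*x^2 - 3*x - 2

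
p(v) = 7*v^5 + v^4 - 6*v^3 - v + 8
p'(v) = 35*v^4 + 4*v^3 - 18*v^2 - 1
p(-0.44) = 8.87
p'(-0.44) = -3.51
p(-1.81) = -79.86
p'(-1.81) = 291.96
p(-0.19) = 8.23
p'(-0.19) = -1.63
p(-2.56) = -615.49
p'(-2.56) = 1317.16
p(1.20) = 15.92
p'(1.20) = 52.57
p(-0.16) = 8.18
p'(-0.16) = -1.45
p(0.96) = 8.29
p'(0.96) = 15.68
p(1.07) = 10.71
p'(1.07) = 29.17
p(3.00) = 1625.00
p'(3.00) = 2780.00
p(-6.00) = -51826.00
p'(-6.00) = 43847.00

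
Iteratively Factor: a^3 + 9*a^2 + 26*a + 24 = (a + 4)*(a^2 + 5*a + 6) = (a + 3)*(a + 4)*(a + 2)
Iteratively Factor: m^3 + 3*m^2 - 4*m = (m + 4)*(m^2 - m) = (m - 1)*(m + 4)*(m)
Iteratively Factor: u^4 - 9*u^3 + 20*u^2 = (u)*(u^3 - 9*u^2 + 20*u) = u^2*(u^2 - 9*u + 20) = u^2*(u - 4)*(u - 5)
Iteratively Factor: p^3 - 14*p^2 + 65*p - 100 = (p - 5)*(p^2 - 9*p + 20) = (p - 5)*(p - 4)*(p - 5)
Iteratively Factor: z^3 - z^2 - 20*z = (z - 5)*(z^2 + 4*z) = (z - 5)*(z + 4)*(z)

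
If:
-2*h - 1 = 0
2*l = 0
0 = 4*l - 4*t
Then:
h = -1/2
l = 0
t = 0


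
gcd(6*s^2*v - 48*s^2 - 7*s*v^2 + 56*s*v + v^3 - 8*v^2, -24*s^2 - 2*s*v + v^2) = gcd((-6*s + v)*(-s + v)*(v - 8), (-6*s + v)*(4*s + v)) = 6*s - v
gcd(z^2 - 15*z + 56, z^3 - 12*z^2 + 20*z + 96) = z - 8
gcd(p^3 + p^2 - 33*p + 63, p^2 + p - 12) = p - 3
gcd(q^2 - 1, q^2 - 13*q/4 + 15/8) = 1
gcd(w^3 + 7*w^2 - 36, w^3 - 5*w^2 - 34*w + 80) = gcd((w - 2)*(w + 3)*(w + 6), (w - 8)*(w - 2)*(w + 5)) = w - 2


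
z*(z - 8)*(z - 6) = z^3 - 14*z^2 + 48*z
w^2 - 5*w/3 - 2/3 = (w - 2)*(w + 1/3)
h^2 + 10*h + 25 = (h + 5)^2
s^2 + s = s*(s + 1)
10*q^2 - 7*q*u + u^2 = (-5*q + u)*(-2*q + u)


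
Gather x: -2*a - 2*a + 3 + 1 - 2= 2 - 4*a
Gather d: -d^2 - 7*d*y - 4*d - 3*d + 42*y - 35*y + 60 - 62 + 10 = -d^2 + d*(-7*y - 7) + 7*y + 8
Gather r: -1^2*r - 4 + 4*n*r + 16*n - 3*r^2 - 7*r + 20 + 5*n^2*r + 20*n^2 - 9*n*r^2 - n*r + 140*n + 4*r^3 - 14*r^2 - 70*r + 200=20*n^2 + 156*n + 4*r^3 + r^2*(-9*n - 17) + r*(5*n^2 + 3*n - 78) + 216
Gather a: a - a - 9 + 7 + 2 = 0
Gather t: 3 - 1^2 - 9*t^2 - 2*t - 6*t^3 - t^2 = -6*t^3 - 10*t^2 - 2*t + 2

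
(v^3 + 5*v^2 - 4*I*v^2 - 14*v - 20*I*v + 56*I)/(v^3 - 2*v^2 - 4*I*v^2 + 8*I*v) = (v + 7)/v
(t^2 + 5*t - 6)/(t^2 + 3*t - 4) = (t + 6)/(t + 4)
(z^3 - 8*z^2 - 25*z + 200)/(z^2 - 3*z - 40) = z - 5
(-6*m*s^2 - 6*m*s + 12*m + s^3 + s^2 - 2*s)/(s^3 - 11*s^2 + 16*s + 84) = (-6*m*s + 6*m + s^2 - s)/(s^2 - 13*s + 42)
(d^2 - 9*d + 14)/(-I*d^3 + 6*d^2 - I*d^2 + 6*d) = (-d^2 + 9*d - 14)/(d*(I*d^2 - 6*d + I*d - 6))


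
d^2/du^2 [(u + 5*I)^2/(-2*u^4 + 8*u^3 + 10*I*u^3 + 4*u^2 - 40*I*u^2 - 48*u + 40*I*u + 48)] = (-3*u^6 - 45*I*u^5 + u^4*(-131 + 120*I) + u^3*(-80 - 1005*I) + u^2*(-3972 + 3360*I) + u*(7856 + 3420*I) - 544 - 4440*I)/(u^10 + u^9*(-8 - 15*I) + u^8*(-69 + 120*I) + u^7*(712 - 55*I) + u^6*(-1658 - 1960*I) + u^5*(-1488 + 6540*I) + u^4*(11688 - 5440*I) + u^3*(-16128 - 8080*I) + u^2*(3744 + 17280*I) + u*(6912 - 8640*I) - 3456)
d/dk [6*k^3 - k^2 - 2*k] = 18*k^2 - 2*k - 2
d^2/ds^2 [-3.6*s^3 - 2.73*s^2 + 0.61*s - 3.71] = -21.6*s - 5.46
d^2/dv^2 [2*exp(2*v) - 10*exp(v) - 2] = (8*exp(v) - 10)*exp(v)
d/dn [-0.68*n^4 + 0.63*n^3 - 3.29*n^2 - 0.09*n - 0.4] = -2.72*n^3 + 1.89*n^2 - 6.58*n - 0.09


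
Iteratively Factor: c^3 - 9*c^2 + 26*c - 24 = (c - 3)*(c^2 - 6*c + 8) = (c - 4)*(c - 3)*(c - 2)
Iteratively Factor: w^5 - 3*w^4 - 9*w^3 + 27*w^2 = (w - 3)*(w^4 - 9*w^2) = (w - 3)*(w + 3)*(w^3 - 3*w^2) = (w - 3)^2*(w + 3)*(w^2) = w*(w - 3)^2*(w + 3)*(w)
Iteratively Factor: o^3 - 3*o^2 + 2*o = (o)*(o^2 - 3*o + 2) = o*(o - 2)*(o - 1)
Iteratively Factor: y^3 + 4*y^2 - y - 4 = (y + 1)*(y^2 + 3*y - 4) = (y + 1)*(y + 4)*(y - 1)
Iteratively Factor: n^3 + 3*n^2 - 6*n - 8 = (n + 4)*(n^2 - n - 2) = (n - 2)*(n + 4)*(n + 1)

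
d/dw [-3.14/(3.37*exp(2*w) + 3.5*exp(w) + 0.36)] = (21.1636*exp(w) + 10.99)*exp(w)/(3.37*exp(2*w) + 3.5*exp(w) + 0.36)^2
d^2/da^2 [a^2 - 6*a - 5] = 2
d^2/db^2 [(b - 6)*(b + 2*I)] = 2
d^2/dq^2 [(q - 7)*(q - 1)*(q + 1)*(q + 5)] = 12*q^2 - 12*q - 72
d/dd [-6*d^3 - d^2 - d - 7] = -18*d^2 - 2*d - 1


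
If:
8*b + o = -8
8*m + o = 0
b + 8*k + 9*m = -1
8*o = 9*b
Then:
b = -64/73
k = -45/292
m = 9/73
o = -72/73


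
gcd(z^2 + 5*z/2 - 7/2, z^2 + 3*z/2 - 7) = z + 7/2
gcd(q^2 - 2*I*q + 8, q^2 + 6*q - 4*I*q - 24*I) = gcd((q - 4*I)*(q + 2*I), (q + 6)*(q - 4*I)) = q - 4*I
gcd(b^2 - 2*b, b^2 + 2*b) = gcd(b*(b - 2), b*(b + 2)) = b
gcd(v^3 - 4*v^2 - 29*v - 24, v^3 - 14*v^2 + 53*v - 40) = v - 8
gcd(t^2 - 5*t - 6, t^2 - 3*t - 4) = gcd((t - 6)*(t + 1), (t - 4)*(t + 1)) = t + 1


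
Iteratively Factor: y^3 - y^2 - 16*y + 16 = (y - 4)*(y^2 + 3*y - 4) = (y - 4)*(y - 1)*(y + 4)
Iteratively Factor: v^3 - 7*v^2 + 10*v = (v - 5)*(v^2 - 2*v) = v*(v - 5)*(v - 2)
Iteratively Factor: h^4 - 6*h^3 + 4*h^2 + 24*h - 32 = (h - 4)*(h^3 - 2*h^2 - 4*h + 8) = (h - 4)*(h - 2)*(h^2 - 4) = (h - 4)*(h - 2)^2*(h + 2)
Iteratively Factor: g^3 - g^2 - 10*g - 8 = (g - 4)*(g^2 + 3*g + 2) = (g - 4)*(g + 1)*(g + 2)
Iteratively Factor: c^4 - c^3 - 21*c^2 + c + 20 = (c - 1)*(c^3 - 21*c - 20) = (c - 5)*(c - 1)*(c^2 + 5*c + 4) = (c - 5)*(c - 1)*(c + 4)*(c + 1)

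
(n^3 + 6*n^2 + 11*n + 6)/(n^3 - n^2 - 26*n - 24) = (n^2 + 5*n + 6)/(n^2 - 2*n - 24)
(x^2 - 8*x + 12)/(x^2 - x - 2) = (x - 6)/(x + 1)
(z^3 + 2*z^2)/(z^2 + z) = z*(z + 2)/(z + 1)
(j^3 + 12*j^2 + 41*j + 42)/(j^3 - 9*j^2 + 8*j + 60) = (j^2 + 10*j + 21)/(j^2 - 11*j + 30)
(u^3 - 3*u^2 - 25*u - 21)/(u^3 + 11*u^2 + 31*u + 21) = (u - 7)/(u + 7)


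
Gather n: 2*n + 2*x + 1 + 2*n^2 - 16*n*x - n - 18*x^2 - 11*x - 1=2*n^2 + n*(1 - 16*x) - 18*x^2 - 9*x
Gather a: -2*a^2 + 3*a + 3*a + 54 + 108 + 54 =-2*a^2 + 6*a + 216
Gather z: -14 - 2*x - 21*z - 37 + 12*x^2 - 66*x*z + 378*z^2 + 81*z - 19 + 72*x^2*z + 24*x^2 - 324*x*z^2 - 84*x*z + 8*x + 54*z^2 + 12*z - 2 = 36*x^2 + 6*x + z^2*(432 - 324*x) + z*(72*x^2 - 150*x + 72) - 72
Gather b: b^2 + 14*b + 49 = b^2 + 14*b + 49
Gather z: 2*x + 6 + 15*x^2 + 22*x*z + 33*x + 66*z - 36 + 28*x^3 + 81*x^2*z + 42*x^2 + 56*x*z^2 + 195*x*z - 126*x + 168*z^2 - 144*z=28*x^3 + 57*x^2 - 91*x + z^2*(56*x + 168) + z*(81*x^2 + 217*x - 78) - 30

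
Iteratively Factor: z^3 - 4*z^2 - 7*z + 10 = (z - 1)*(z^2 - 3*z - 10) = (z - 5)*(z - 1)*(z + 2)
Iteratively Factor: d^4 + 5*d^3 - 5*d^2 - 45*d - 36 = (d + 4)*(d^3 + d^2 - 9*d - 9) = (d + 1)*(d + 4)*(d^2 - 9) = (d + 1)*(d + 3)*(d + 4)*(d - 3)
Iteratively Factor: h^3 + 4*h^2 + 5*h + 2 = (h + 1)*(h^2 + 3*h + 2) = (h + 1)*(h + 2)*(h + 1)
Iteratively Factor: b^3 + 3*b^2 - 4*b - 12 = (b - 2)*(b^2 + 5*b + 6) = (b - 2)*(b + 2)*(b + 3)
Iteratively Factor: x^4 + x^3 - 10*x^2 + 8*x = (x - 1)*(x^3 + 2*x^2 - 8*x) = (x - 2)*(x - 1)*(x^2 + 4*x) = (x - 2)*(x - 1)*(x + 4)*(x)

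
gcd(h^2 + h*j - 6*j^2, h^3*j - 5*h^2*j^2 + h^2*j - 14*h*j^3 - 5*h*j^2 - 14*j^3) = 1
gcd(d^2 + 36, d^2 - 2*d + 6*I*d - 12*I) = d + 6*I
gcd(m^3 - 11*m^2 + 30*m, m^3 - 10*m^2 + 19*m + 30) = m^2 - 11*m + 30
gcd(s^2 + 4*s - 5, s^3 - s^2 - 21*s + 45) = s + 5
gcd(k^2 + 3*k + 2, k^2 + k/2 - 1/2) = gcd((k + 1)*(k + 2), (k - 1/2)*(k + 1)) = k + 1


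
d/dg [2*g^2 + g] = 4*g + 1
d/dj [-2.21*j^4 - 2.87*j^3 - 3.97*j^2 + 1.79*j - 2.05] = -8.84*j^3 - 8.61*j^2 - 7.94*j + 1.79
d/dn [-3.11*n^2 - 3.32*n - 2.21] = -6.22*n - 3.32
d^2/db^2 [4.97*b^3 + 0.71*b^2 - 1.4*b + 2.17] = 29.82*b + 1.42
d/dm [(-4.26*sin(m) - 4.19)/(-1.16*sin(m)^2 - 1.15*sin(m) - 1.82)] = (-4.9416*sin(m)^2 - 9.7208*sin(m) + 2.9347)*cos(m)/(1.3456*sin(m)^4 + 2.668*sin(m)^3 + 5.5449*sin(m)^2 + 4.186*sin(m) + 3.3124)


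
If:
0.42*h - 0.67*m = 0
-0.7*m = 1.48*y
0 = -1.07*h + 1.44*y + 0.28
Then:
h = 0.19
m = 0.12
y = -0.06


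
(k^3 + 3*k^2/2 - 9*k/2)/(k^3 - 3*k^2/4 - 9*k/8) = 4*(k + 3)/(4*k + 3)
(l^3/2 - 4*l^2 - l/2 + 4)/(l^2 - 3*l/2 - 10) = (-l^3 + 8*l^2 + l - 8)/(-2*l^2 + 3*l + 20)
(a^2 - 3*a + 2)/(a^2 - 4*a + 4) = (a - 1)/(a - 2)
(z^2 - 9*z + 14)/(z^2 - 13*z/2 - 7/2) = 2*(z - 2)/(2*z + 1)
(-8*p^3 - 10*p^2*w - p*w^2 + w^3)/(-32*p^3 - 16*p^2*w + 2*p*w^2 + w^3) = (p + w)/(4*p + w)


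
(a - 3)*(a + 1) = a^2 - 2*a - 3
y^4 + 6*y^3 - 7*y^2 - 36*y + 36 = (y - 2)*(y - 1)*(y + 3)*(y + 6)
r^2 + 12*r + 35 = (r + 5)*(r + 7)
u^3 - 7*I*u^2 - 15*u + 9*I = (u - 3*I)^2*(u - I)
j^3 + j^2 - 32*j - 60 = (j - 6)*(j + 2)*(j + 5)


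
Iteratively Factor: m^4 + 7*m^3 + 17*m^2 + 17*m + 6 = (m + 2)*(m^3 + 5*m^2 + 7*m + 3) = (m + 1)*(m + 2)*(m^2 + 4*m + 3) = (m + 1)^2*(m + 2)*(m + 3)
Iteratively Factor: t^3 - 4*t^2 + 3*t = (t)*(t^2 - 4*t + 3) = t*(t - 1)*(t - 3)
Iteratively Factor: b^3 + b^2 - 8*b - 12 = (b + 2)*(b^2 - b - 6) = (b + 2)^2*(b - 3)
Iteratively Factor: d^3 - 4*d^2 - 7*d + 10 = (d - 1)*(d^2 - 3*d - 10) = (d - 5)*(d - 1)*(d + 2)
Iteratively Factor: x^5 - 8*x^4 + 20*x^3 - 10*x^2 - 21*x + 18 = (x - 3)*(x^4 - 5*x^3 + 5*x^2 + 5*x - 6) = (x - 3)*(x - 1)*(x^3 - 4*x^2 + x + 6) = (x - 3)*(x - 1)*(x + 1)*(x^2 - 5*x + 6) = (x - 3)*(x - 2)*(x - 1)*(x + 1)*(x - 3)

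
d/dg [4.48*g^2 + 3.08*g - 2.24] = 8.96*g + 3.08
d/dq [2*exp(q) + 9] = 2*exp(q)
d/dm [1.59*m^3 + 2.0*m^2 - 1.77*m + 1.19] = 4.77*m^2 + 4.0*m - 1.77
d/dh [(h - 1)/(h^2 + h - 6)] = (h^2 + h - (h - 1)*(2*h + 1) - 6)/(h^2 + h - 6)^2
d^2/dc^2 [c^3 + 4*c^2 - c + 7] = 6*c + 8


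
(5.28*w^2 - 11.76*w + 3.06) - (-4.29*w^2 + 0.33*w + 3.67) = 9.57*w^2 - 12.09*w - 0.61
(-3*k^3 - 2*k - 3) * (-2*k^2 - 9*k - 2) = 6*k^5 + 27*k^4 + 10*k^3 + 24*k^2 + 31*k + 6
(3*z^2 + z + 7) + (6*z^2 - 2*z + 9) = 9*z^2 - z + 16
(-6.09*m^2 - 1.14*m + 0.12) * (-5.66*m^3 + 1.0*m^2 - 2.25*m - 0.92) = 34.4694*m^5 + 0.3624*m^4 + 11.8833*m^3 + 8.2878*m^2 + 0.7788*m - 0.1104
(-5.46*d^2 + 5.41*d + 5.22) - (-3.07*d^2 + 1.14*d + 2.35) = -2.39*d^2 + 4.27*d + 2.87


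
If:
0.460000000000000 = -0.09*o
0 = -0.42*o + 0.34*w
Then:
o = -5.11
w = -6.31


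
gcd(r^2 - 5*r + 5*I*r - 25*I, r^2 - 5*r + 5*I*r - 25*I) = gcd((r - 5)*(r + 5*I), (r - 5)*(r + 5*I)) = r^2 + r*(-5 + 5*I) - 25*I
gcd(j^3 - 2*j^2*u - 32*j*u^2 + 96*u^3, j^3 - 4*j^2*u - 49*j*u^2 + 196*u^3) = -j + 4*u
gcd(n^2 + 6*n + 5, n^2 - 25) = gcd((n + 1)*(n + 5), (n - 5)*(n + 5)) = n + 5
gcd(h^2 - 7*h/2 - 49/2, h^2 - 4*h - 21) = h - 7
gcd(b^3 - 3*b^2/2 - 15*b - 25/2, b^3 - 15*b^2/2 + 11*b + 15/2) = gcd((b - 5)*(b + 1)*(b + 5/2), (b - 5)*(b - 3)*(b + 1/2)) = b - 5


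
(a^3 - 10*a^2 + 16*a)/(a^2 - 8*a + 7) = a*(a^2 - 10*a + 16)/(a^2 - 8*a + 7)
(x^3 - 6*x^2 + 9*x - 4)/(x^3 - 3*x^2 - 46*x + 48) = (x^2 - 5*x + 4)/(x^2 - 2*x - 48)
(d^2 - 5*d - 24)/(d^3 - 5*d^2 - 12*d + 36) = (d - 8)/(d^2 - 8*d + 12)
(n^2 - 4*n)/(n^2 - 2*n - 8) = n/(n + 2)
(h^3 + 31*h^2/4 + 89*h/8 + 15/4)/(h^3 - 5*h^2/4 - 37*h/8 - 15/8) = (h + 6)/(h - 3)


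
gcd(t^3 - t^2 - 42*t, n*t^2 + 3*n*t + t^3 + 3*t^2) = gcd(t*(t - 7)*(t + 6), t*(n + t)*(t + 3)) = t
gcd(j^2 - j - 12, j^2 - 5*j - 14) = 1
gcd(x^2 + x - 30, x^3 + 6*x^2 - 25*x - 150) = x^2 + x - 30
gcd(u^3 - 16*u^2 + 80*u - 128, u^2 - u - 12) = u - 4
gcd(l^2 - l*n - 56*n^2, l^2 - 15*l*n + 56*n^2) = l - 8*n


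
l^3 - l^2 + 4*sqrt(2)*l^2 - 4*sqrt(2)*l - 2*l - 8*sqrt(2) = (l - 2)*(l + 1)*(l + 4*sqrt(2))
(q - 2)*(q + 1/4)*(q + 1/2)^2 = q^4 - 3*q^3/4 - 2*q^2 - 15*q/16 - 1/8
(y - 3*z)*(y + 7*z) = y^2 + 4*y*z - 21*z^2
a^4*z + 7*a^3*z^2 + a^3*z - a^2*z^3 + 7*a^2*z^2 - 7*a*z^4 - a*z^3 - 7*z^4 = (a - z)*(a + z)*(a + 7*z)*(a*z + z)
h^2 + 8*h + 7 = (h + 1)*(h + 7)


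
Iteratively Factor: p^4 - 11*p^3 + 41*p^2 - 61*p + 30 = (p - 5)*(p^3 - 6*p^2 + 11*p - 6) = (p - 5)*(p - 3)*(p^2 - 3*p + 2) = (p - 5)*(p - 3)*(p - 2)*(p - 1)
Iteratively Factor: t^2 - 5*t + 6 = (t - 2)*(t - 3)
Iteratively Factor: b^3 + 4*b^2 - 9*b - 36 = (b + 3)*(b^2 + b - 12) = (b - 3)*(b + 3)*(b + 4)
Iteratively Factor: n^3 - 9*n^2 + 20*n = (n)*(n^2 - 9*n + 20) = n*(n - 5)*(n - 4)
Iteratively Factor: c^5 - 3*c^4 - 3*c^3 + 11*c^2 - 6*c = (c - 1)*(c^4 - 2*c^3 - 5*c^2 + 6*c) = (c - 1)*(c + 2)*(c^3 - 4*c^2 + 3*c) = c*(c - 1)*(c + 2)*(c^2 - 4*c + 3) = c*(c - 3)*(c - 1)*(c + 2)*(c - 1)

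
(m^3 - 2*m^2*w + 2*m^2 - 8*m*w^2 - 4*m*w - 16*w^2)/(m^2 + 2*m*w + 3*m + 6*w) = (m^2 - 4*m*w + 2*m - 8*w)/(m + 3)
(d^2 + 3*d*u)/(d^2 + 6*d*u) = (d + 3*u)/(d + 6*u)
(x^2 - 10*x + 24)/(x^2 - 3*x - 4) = (x - 6)/(x + 1)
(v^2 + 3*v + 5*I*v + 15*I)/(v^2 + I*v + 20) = (v + 3)/(v - 4*I)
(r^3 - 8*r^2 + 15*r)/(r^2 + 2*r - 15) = r*(r - 5)/(r + 5)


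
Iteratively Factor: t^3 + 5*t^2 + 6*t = (t + 3)*(t^2 + 2*t) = t*(t + 3)*(t + 2)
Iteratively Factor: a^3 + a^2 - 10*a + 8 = (a - 2)*(a^2 + 3*a - 4) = (a - 2)*(a + 4)*(a - 1)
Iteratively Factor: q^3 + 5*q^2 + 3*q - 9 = (q + 3)*(q^2 + 2*q - 3) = (q + 3)^2*(q - 1)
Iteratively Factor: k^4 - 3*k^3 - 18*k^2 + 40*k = (k - 2)*(k^3 - k^2 - 20*k) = (k - 5)*(k - 2)*(k^2 + 4*k) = k*(k - 5)*(k - 2)*(k + 4)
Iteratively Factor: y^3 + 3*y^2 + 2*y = (y + 1)*(y^2 + 2*y) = (y + 1)*(y + 2)*(y)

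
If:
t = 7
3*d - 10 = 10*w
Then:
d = 10*w/3 + 10/3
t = 7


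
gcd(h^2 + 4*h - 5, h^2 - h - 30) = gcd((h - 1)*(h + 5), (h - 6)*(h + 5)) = h + 5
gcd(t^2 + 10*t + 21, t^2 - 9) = t + 3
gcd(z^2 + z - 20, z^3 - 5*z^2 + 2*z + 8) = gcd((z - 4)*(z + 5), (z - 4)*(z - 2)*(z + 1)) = z - 4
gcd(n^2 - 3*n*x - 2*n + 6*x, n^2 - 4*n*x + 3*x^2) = -n + 3*x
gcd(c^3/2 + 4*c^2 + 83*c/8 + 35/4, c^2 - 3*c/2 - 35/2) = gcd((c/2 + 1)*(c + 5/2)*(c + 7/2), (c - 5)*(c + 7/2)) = c + 7/2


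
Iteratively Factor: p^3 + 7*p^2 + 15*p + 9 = (p + 3)*(p^2 + 4*p + 3) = (p + 1)*(p + 3)*(p + 3)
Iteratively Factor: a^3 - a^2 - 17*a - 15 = (a + 1)*(a^2 - 2*a - 15) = (a + 1)*(a + 3)*(a - 5)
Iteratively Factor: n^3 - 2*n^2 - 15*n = (n - 5)*(n^2 + 3*n) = n*(n - 5)*(n + 3)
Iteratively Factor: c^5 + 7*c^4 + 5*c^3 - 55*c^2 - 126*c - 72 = (c + 4)*(c^4 + 3*c^3 - 7*c^2 - 27*c - 18) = (c + 2)*(c + 4)*(c^3 + c^2 - 9*c - 9) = (c + 2)*(c + 3)*(c + 4)*(c^2 - 2*c - 3) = (c - 3)*(c + 2)*(c + 3)*(c + 4)*(c + 1)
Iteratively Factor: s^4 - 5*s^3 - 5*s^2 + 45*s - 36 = (s - 4)*(s^3 - s^2 - 9*s + 9) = (s - 4)*(s - 3)*(s^2 + 2*s - 3) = (s - 4)*(s - 3)*(s - 1)*(s + 3)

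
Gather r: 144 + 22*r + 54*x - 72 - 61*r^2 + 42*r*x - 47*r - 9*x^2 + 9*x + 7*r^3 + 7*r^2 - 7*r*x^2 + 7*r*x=7*r^3 - 54*r^2 + r*(-7*x^2 + 49*x - 25) - 9*x^2 + 63*x + 72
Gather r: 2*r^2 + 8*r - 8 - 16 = 2*r^2 + 8*r - 24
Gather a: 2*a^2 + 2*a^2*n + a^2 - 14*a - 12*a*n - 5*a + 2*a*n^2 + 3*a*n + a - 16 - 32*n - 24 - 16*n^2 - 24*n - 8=a^2*(2*n + 3) + a*(2*n^2 - 9*n - 18) - 16*n^2 - 56*n - 48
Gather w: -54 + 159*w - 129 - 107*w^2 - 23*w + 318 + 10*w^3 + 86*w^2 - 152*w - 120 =10*w^3 - 21*w^2 - 16*w + 15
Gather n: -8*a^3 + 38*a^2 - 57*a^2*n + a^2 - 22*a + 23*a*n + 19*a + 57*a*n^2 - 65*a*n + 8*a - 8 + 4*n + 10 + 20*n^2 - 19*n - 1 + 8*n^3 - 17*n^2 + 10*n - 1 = -8*a^3 + 39*a^2 + 5*a + 8*n^3 + n^2*(57*a + 3) + n*(-57*a^2 - 42*a - 5)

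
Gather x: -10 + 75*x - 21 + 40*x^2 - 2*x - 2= 40*x^2 + 73*x - 33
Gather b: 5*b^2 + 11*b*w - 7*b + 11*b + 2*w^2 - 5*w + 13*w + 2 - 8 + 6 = 5*b^2 + b*(11*w + 4) + 2*w^2 + 8*w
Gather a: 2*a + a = 3*a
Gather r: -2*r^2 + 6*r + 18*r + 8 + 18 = -2*r^2 + 24*r + 26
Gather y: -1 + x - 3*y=x - 3*y - 1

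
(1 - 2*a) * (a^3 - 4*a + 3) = -2*a^4 + a^3 + 8*a^2 - 10*a + 3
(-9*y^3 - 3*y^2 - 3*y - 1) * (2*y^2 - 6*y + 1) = -18*y^5 + 48*y^4 + 3*y^3 + 13*y^2 + 3*y - 1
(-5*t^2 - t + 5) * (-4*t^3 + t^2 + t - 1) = 20*t^5 - t^4 - 26*t^3 + 9*t^2 + 6*t - 5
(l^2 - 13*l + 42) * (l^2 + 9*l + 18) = l^4 - 4*l^3 - 57*l^2 + 144*l + 756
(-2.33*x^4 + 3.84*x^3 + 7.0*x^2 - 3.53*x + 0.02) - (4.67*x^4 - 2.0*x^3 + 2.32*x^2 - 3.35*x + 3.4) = -7.0*x^4 + 5.84*x^3 + 4.68*x^2 - 0.18*x - 3.38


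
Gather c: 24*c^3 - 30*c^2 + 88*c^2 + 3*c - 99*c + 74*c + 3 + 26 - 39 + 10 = 24*c^3 + 58*c^2 - 22*c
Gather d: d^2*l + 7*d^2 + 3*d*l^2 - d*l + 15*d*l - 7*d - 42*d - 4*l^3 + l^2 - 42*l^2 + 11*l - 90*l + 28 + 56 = d^2*(l + 7) + d*(3*l^2 + 14*l - 49) - 4*l^3 - 41*l^2 - 79*l + 84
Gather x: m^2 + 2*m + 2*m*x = m^2 + 2*m*x + 2*m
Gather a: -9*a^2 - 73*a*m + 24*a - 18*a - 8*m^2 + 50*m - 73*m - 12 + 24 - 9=-9*a^2 + a*(6 - 73*m) - 8*m^2 - 23*m + 3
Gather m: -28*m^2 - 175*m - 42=-28*m^2 - 175*m - 42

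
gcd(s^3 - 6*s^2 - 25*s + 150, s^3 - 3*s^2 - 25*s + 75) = s^2 - 25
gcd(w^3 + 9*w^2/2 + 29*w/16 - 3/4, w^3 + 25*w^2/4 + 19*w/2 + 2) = w + 4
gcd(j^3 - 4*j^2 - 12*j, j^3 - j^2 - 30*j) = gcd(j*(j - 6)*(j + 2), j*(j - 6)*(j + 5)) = j^2 - 6*j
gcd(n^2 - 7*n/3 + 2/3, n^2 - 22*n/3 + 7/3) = n - 1/3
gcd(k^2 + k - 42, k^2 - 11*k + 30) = k - 6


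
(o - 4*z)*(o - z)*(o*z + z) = o^3*z - 5*o^2*z^2 + o^2*z + 4*o*z^3 - 5*o*z^2 + 4*z^3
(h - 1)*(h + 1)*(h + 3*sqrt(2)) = h^3 + 3*sqrt(2)*h^2 - h - 3*sqrt(2)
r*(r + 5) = r^2 + 5*r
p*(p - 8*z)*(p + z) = p^3 - 7*p^2*z - 8*p*z^2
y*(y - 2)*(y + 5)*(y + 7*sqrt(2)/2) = y^4 + 3*y^3 + 7*sqrt(2)*y^3/2 - 10*y^2 + 21*sqrt(2)*y^2/2 - 35*sqrt(2)*y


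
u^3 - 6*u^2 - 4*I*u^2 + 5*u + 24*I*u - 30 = (u - 6)*(u - 5*I)*(u + I)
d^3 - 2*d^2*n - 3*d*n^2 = d*(d - 3*n)*(d + n)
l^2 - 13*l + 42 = (l - 7)*(l - 6)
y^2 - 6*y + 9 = (y - 3)^2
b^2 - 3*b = b*(b - 3)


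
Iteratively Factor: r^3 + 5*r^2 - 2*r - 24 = (r + 4)*(r^2 + r - 6) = (r - 2)*(r + 4)*(r + 3)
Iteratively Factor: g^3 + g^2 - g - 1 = (g + 1)*(g^2 - 1) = (g - 1)*(g + 1)*(g + 1)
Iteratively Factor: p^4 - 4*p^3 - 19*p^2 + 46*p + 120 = (p - 4)*(p^3 - 19*p - 30) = (p - 4)*(p + 2)*(p^2 - 2*p - 15) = (p - 5)*(p - 4)*(p + 2)*(p + 3)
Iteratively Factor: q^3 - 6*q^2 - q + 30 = (q + 2)*(q^2 - 8*q + 15) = (q - 3)*(q + 2)*(q - 5)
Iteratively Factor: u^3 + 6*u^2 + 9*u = (u)*(u^2 + 6*u + 9) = u*(u + 3)*(u + 3)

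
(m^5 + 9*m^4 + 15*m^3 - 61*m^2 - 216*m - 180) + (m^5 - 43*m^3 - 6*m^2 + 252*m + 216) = 2*m^5 + 9*m^4 - 28*m^3 - 67*m^2 + 36*m + 36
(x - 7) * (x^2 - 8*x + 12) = x^3 - 15*x^2 + 68*x - 84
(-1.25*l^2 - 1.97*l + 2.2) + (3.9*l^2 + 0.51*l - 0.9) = 2.65*l^2 - 1.46*l + 1.3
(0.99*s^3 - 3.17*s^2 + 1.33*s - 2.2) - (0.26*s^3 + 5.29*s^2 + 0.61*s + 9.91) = 0.73*s^3 - 8.46*s^2 + 0.72*s - 12.11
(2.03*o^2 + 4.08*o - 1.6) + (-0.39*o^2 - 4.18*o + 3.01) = 1.64*o^2 - 0.0999999999999996*o + 1.41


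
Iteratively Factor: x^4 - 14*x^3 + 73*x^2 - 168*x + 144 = (x - 4)*(x^3 - 10*x^2 + 33*x - 36) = (x - 4)*(x - 3)*(x^2 - 7*x + 12) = (x - 4)^2*(x - 3)*(x - 3)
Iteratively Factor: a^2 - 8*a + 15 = (a - 5)*(a - 3)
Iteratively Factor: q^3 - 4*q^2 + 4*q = (q - 2)*(q^2 - 2*q) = q*(q - 2)*(q - 2)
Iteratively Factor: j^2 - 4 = (j + 2)*(j - 2)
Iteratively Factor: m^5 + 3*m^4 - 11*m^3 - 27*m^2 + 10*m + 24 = (m - 3)*(m^4 + 6*m^3 + 7*m^2 - 6*m - 8) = (m - 3)*(m + 4)*(m^3 + 2*m^2 - m - 2) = (m - 3)*(m + 1)*(m + 4)*(m^2 + m - 2) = (m - 3)*(m + 1)*(m + 2)*(m + 4)*(m - 1)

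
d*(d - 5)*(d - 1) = d^3 - 6*d^2 + 5*d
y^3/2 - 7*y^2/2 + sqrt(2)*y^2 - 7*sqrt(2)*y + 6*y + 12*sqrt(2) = (y/2 + sqrt(2))*(y - 4)*(y - 3)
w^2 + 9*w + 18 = (w + 3)*(w + 6)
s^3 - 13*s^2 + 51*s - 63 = (s - 7)*(s - 3)^2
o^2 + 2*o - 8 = (o - 2)*(o + 4)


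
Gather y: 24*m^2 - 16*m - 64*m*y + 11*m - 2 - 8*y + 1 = 24*m^2 - 5*m + y*(-64*m - 8) - 1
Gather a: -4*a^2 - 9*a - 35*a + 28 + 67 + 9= -4*a^2 - 44*a + 104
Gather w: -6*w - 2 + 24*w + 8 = 18*w + 6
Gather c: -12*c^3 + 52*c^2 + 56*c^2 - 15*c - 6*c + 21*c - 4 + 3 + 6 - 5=-12*c^3 + 108*c^2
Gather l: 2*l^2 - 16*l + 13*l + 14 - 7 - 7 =2*l^2 - 3*l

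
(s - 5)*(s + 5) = s^2 - 25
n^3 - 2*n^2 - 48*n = n*(n - 8)*(n + 6)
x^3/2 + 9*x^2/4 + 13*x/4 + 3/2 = (x/2 + 1/2)*(x + 3/2)*(x + 2)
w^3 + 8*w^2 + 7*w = w*(w + 1)*(w + 7)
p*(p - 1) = p^2 - p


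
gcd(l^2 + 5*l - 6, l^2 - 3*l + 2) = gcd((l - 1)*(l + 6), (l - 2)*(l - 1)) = l - 1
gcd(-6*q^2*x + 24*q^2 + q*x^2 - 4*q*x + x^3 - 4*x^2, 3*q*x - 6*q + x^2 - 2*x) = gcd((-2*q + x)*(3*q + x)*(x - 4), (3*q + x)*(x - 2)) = 3*q + x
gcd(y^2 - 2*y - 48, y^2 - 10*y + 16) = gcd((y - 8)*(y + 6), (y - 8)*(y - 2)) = y - 8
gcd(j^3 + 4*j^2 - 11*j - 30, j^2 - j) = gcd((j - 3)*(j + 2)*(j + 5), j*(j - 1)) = 1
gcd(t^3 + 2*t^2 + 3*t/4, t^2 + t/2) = t^2 + t/2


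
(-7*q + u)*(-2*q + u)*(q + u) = 14*q^3 + 5*q^2*u - 8*q*u^2 + u^3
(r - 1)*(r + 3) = r^2 + 2*r - 3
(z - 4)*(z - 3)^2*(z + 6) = z^4 - 4*z^3 - 27*z^2 + 162*z - 216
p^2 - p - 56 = (p - 8)*(p + 7)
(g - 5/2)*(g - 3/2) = g^2 - 4*g + 15/4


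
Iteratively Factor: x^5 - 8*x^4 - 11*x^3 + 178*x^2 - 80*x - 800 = (x + 4)*(x^4 - 12*x^3 + 37*x^2 + 30*x - 200) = (x - 4)*(x + 4)*(x^3 - 8*x^2 + 5*x + 50) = (x - 4)*(x + 2)*(x + 4)*(x^2 - 10*x + 25) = (x - 5)*(x - 4)*(x + 2)*(x + 4)*(x - 5)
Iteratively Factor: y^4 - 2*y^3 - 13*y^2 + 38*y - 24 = (y - 1)*(y^3 - y^2 - 14*y + 24) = (y - 1)*(y + 4)*(y^2 - 5*y + 6) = (y - 2)*(y - 1)*(y + 4)*(y - 3)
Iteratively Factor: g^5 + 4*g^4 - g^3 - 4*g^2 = (g + 4)*(g^4 - g^2) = (g - 1)*(g + 4)*(g^3 + g^2) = (g - 1)*(g + 1)*(g + 4)*(g^2) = g*(g - 1)*(g + 1)*(g + 4)*(g)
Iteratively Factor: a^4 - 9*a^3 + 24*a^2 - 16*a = (a - 1)*(a^3 - 8*a^2 + 16*a) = a*(a - 1)*(a^2 - 8*a + 16) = a*(a - 4)*(a - 1)*(a - 4)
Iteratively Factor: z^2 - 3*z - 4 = (z - 4)*(z + 1)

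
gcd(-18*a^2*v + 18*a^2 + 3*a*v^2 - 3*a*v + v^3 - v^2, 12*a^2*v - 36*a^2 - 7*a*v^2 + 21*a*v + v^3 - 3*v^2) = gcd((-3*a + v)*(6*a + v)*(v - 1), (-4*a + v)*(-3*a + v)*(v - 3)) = -3*a + v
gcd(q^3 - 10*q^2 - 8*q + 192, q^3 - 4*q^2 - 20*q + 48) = q^2 - 2*q - 24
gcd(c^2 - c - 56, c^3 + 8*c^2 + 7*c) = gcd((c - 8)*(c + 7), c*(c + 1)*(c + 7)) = c + 7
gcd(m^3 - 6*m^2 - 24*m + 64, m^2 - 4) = m - 2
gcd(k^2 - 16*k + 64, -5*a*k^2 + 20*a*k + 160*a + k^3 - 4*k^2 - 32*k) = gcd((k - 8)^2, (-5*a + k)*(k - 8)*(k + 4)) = k - 8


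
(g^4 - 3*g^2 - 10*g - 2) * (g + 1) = g^5 + g^4 - 3*g^3 - 13*g^2 - 12*g - 2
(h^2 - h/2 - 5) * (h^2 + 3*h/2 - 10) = h^4 + h^3 - 63*h^2/4 - 5*h/2 + 50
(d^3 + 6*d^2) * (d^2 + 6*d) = d^5 + 12*d^4 + 36*d^3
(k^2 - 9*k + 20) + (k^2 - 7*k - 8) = 2*k^2 - 16*k + 12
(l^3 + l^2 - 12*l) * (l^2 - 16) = l^5 + l^4 - 28*l^3 - 16*l^2 + 192*l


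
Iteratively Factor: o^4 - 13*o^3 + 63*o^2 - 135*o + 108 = (o - 3)*(o^3 - 10*o^2 + 33*o - 36) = (o - 3)^2*(o^2 - 7*o + 12) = (o - 3)^3*(o - 4)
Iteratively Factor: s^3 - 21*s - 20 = (s + 4)*(s^2 - 4*s - 5) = (s - 5)*(s + 4)*(s + 1)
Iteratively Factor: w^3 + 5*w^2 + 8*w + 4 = (w + 1)*(w^2 + 4*w + 4) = (w + 1)*(w + 2)*(w + 2)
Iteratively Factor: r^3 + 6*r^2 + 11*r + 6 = (r + 2)*(r^2 + 4*r + 3) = (r + 1)*(r + 2)*(r + 3)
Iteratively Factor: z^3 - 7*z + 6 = (z - 2)*(z^2 + 2*z - 3) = (z - 2)*(z + 3)*(z - 1)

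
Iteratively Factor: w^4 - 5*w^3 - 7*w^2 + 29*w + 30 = (w + 1)*(w^3 - 6*w^2 - w + 30) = (w + 1)*(w + 2)*(w^2 - 8*w + 15) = (w - 5)*(w + 1)*(w + 2)*(w - 3)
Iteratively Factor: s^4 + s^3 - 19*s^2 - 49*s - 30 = (s - 5)*(s^3 + 6*s^2 + 11*s + 6) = (s - 5)*(s + 1)*(s^2 + 5*s + 6) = (s - 5)*(s + 1)*(s + 3)*(s + 2)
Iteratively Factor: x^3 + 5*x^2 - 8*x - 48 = (x + 4)*(x^2 + x - 12) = (x - 3)*(x + 4)*(x + 4)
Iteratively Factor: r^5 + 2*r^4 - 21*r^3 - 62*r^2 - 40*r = (r + 4)*(r^4 - 2*r^3 - 13*r^2 - 10*r) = (r + 1)*(r + 4)*(r^3 - 3*r^2 - 10*r) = r*(r + 1)*(r + 4)*(r^2 - 3*r - 10) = r*(r - 5)*(r + 1)*(r + 4)*(r + 2)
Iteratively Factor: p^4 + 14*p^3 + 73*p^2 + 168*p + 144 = (p + 4)*(p^3 + 10*p^2 + 33*p + 36) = (p + 4)^2*(p^2 + 6*p + 9) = (p + 3)*(p + 4)^2*(p + 3)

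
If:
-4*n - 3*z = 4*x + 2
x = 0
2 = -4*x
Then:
No Solution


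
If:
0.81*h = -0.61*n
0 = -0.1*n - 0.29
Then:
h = 2.18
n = -2.90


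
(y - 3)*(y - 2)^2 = y^3 - 7*y^2 + 16*y - 12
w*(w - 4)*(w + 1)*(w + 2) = w^4 - w^3 - 10*w^2 - 8*w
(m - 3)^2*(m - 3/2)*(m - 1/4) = m^4 - 31*m^3/4 + 159*m^2/8 - 18*m + 27/8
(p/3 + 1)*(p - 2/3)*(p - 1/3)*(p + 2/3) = p^4/3 + 8*p^3/9 - 13*p^2/27 - 32*p/81 + 4/27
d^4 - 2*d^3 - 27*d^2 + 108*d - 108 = (d - 3)^2*(d - 2)*(d + 6)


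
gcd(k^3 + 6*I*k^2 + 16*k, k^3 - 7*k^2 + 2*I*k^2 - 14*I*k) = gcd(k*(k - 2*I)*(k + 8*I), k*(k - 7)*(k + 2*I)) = k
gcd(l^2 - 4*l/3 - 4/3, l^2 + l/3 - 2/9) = l + 2/3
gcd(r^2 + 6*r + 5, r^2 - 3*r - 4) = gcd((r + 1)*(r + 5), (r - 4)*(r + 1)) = r + 1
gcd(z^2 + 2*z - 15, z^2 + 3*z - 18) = z - 3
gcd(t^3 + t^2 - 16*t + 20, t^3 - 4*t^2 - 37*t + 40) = t + 5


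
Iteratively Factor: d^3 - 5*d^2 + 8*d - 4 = (d - 2)*(d^2 - 3*d + 2) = (d - 2)*(d - 1)*(d - 2)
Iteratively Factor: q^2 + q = (q)*(q + 1)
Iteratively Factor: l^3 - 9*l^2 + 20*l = (l - 5)*(l^2 - 4*l) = l*(l - 5)*(l - 4)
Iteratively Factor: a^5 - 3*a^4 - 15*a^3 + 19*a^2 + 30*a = (a + 3)*(a^4 - 6*a^3 + 3*a^2 + 10*a) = a*(a + 3)*(a^3 - 6*a^2 + 3*a + 10) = a*(a - 5)*(a + 3)*(a^2 - a - 2) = a*(a - 5)*(a - 2)*(a + 3)*(a + 1)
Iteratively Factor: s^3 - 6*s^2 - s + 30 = (s - 5)*(s^2 - s - 6) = (s - 5)*(s + 2)*(s - 3)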